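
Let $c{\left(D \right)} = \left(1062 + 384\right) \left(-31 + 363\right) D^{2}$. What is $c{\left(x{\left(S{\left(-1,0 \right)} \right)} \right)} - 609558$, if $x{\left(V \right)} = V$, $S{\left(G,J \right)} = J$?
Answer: $-609558$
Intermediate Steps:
$c{\left(D \right)} = 480072 D^{2}$ ($c{\left(D \right)} = 1446 \cdot 332 D^{2} = 480072 D^{2}$)
$c{\left(x{\left(S{\left(-1,0 \right)} \right)} \right)} - 609558 = 480072 \cdot 0^{2} - 609558 = 480072 \cdot 0 - 609558 = 0 - 609558 = -609558$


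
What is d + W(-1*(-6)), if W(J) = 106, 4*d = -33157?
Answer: -32733/4 ≈ -8183.3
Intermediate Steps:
d = -33157/4 (d = (1/4)*(-33157) = -33157/4 ≈ -8289.3)
d + W(-1*(-6)) = -33157/4 + 106 = -32733/4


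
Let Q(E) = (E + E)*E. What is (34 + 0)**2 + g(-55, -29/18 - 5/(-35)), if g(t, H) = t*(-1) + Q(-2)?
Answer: 1219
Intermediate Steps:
Q(E) = 2*E**2 (Q(E) = (2*E)*E = 2*E**2)
g(t, H) = 8 - t (g(t, H) = t*(-1) + 2*(-2)**2 = -t + 2*4 = -t + 8 = 8 - t)
(34 + 0)**2 + g(-55, -29/18 - 5/(-35)) = (34 + 0)**2 + (8 - 1*(-55)) = 34**2 + (8 + 55) = 1156 + 63 = 1219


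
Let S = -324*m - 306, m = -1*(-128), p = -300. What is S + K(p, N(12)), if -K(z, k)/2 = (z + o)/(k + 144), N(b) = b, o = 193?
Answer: -3258577/78 ≈ -41777.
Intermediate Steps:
m = 128
K(z, k) = -2*(193 + z)/(144 + k) (K(z, k) = -2*(z + 193)/(k + 144) = -2*(193 + z)/(144 + k))
S = -41778 (S = -324*128 - 306 = -41472 - 306 = -41778)
S + K(p, N(12)) = -41778 + 2*(-193 - 1*(-300))/(144 + 12) = -41778 + 2*(-193 + 300)/156 = -41778 + 2*(1/156)*107 = -41778 + 107/78 = -3258577/78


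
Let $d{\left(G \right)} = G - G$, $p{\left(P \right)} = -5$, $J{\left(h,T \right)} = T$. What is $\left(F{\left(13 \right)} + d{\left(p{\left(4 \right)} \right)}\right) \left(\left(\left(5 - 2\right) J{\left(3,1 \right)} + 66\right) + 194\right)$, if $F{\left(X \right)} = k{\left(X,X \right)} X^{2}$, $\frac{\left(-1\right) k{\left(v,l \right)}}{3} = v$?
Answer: $-1733433$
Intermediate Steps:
$k{\left(v,l \right)} = - 3 v$
$d{\left(G \right)} = 0$
$F{\left(X \right)} = - 3 X^{3}$ ($F{\left(X \right)} = - 3 X X^{2} = - 3 X^{3}$)
$\left(F{\left(13 \right)} + d{\left(p{\left(4 \right)} \right)}\right) \left(\left(\left(5 - 2\right) J{\left(3,1 \right)} + 66\right) + 194\right) = \left(- 3 \cdot 13^{3} + 0\right) \left(\left(\left(5 - 2\right) 1 + 66\right) + 194\right) = \left(\left(-3\right) 2197 + 0\right) \left(\left(3 \cdot 1 + 66\right) + 194\right) = \left(-6591 + 0\right) \left(\left(3 + 66\right) + 194\right) = - 6591 \left(69 + 194\right) = \left(-6591\right) 263 = -1733433$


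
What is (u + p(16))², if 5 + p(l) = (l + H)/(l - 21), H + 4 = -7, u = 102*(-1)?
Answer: 11664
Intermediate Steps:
u = -102
H = -11 (H = -4 - 7 = -11)
p(l) = -5 + (-11 + l)/(-21 + l) (p(l) = -5 + (l - 11)/(l - 21) = -5 + (-11 + l)/(-21 + l))
(u + p(16))² = (-102 + 2*(47 - 2*16)/(-21 + 16))² = (-102 + 2*(47 - 32)/(-5))² = (-102 + 2*(-⅕)*15)² = (-102 - 6)² = (-108)² = 11664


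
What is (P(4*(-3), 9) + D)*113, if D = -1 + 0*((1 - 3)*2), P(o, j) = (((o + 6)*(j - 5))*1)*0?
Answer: -113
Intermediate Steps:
P(o, j) = 0 (P(o, j) = (((6 + o)*(-5 + j))*1)*0 = (((-5 + j)*(6 + o))*1)*0 = ((-5 + j)*(6 + o))*0 = 0)
D = -1 (D = -1 + 0*(-2*2) = -1 + 0*(-4) = -1 + 0 = -1)
(P(4*(-3), 9) + D)*113 = (0 - 1)*113 = -1*113 = -113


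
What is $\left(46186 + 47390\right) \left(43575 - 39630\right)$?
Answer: $369157320$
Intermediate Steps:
$\left(46186 + 47390\right) \left(43575 - 39630\right) = 93576 \cdot 3945 = 369157320$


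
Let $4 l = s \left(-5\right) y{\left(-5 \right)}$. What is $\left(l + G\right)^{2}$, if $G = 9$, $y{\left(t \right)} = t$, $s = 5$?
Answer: $\frac{25921}{16} \approx 1620.1$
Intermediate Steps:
$l = \frac{125}{4}$ ($l = \frac{5 \left(-5\right) \left(-5\right)}{4} = \frac{\left(-25\right) \left(-5\right)}{4} = \frac{1}{4} \cdot 125 = \frac{125}{4} \approx 31.25$)
$\left(l + G\right)^{2} = \left(\frac{125}{4} + 9\right)^{2} = \left(\frac{161}{4}\right)^{2} = \frac{25921}{16}$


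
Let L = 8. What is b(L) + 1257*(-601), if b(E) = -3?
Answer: -755460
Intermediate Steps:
b(L) + 1257*(-601) = -3 + 1257*(-601) = -3 - 755457 = -755460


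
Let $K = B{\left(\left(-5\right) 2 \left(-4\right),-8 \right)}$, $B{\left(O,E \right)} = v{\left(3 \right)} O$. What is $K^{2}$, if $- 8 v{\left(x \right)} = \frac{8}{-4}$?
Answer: $100$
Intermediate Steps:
$v{\left(x \right)} = \frac{1}{4}$ ($v{\left(x \right)} = - \frac{8 \frac{1}{-4}}{8} = - \frac{8 \left(- \frac{1}{4}\right)}{8} = \left(- \frac{1}{8}\right) \left(-2\right) = \frac{1}{4}$)
$B{\left(O,E \right)} = \frac{O}{4}$
$K = 10$ ($K = \frac{\left(-5\right) 2 \left(-4\right)}{4} = \frac{\left(-10\right) \left(-4\right)}{4} = \frac{1}{4} \cdot 40 = 10$)
$K^{2} = 10^{2} = 100$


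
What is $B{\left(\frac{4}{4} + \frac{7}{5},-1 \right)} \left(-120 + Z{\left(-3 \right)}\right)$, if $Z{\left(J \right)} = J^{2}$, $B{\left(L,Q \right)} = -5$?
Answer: $555$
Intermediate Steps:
$B{\left(\frac{4}{4} + \frac{7}{5},-1 \right)} \left(-120 + Z{\left(-3 \right)}\right) = - 5 \left(-120 + \left(-3\right)^{2}\right) = - 5 \left(-120 + 9\right) = \left(-5\right) \left(-111\right) = 555$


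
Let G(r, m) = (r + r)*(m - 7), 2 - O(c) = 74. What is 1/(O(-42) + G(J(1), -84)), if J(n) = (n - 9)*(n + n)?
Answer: 1/2840 ≈ 0.00035211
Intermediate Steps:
J(n) = 2*n*(-9 + n) (J(n) = (-9 + n)*(2*n) = 2*n*(-9 + n))
O(c) = -72 (O(c) = 2 - 1*74 = 2 - 74 = -72)
G(r, m) = 2*r*(-7 + m) (G(r, m) = (2*r)*(-7 + m) = 2*r*(-7 + m))
1/(O(-42) + G(J(1), -84)) = 1/(-72 + 2*(2*1*(-9 + 1))*(-7 - 84)) = 1/(-72 + 2*(2*1*(-8))*(-91)) = 1/(-72 + 2*(-16)*(-91)) = 1/(-72 + 2912) = 1/2840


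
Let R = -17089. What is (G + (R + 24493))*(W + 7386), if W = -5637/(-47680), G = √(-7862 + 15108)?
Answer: 651866886567/11920 + 352170117*√7246/47680 ≈ 5.5316e+7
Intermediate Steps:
G = √7246 ≈ 85.123
W = 5637/47680 (W = -5637*(-1/47680) = 5637/47680 ≈ 0.11823)
(G + (R + 24493))*(W + 7386) = (√7246 + (-17089 + 24493))*(5637/47680 + 7386) = (√7246 + 7404)*(352170117/47680) = (7404 + √7246)*(352170117/47680) = 651866886567/11920 + 352170117*√7246/47680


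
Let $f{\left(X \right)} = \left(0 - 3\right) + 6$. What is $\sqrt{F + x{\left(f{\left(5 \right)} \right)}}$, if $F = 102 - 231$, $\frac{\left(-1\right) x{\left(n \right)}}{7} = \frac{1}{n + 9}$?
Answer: $\frac{i \sqrt{4665}}{6} \approx 11.383 i$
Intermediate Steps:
$f{\left(X \right)} = 3$ ($f{\left(X \right)} = -3 + 6 = 3$)
$x{\left(n \right)} = - \frac{7}{9 + n}$ ($x{\left(n \right)} = - \frac{7}{n + 9} = - \frac{7}{9 + n}$)
$F = -129$
$\sqrt{F + x{\left(f{\left(5 \right)} \right)}} = \sqrt{-129 - \frac{7}{9 + 3}} = \sqrt{-129 - \frac{7}{12}} = \sqrt{- \frac{1555}{12}} = \frac{i \sqrt{4665}}{6}$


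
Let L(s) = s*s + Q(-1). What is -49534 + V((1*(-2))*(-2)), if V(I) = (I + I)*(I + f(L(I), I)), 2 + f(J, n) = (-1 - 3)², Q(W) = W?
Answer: -49390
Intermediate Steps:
L(s) = -1 + s² (L(s) = s*s - 1 = s² - 1 = -1 + s²)
f(J, n) = 14 (f(J, n) = -2 + (-1 - 3)² = -2 + (-4)² = -2 + 16 = 14)
V(I) = 2*I*(14 + I) (V(I) = (I + I)*(I + 14) = (2*I)*(14 + I) = 2*I*(14 + I))
-49534 + V((1*(-2))*(-2)) = -49534 + 2*((1*(-2))*(-2))*(14 + (1*(-2))*(-2)) = -49534 + 2*(-2*(-2))*(14 - 2*(-2)) = -49534 + 2*4*(14 + 4) = -49534 + 2*4*18 = -49534 + 144 = -49390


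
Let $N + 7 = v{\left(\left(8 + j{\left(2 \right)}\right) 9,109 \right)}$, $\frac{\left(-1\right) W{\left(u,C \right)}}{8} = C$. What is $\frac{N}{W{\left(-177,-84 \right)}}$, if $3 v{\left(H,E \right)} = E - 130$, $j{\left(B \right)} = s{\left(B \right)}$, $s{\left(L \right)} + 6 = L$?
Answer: $- \frac{1}{48} \approx -0.020833$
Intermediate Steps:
$s{\left(L \right)} = -6 + L$
$j{\left(B \right)} = -6 + B$
$W{\left(u,C \right)} = - 8 C$
$v{\left(H,E \right)} = - \frac{130}{3} + \frac{E}{3}$ ($v{\left(H,E \right)} = \frac{E - 130}{3} = \frac{-130 + E}{3} = - \frac{130}{3} + \frac{E}{3}$)
$N = -14$ ($N = -7 + \left(- \frac{130}{3} + \frac{1}{3} \cdot 109\right) = -7 + \left(- \frac{130}{3} + \frac{109}{3}\right) = -7 - 7 = -14$)
$\frac{N}{W{\left(-177,-84 \right)}} = - \frac{14}{\left(-8\right) \left(-84\right)} = - \frac{14}{672} = \left(-14\right) \frac{1}{672} = - \frac{1}{48}$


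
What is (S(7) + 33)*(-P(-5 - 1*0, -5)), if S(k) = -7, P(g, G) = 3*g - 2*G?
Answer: 130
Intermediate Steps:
P(g, G) = -2*G + 3*g
(S(7) + 33)*(-P(-5 - 1*0, -5)) = (-7 + 33)*(-(-2*(-5) + 3*(-5 - 1*0))) = 26*(-(10 + 3*(-5 + 0))) = 26*(-(10 + 3*(-5))) = 26*(-(10 - 15)) = 26*(-1*(-5)) = 26*5 = 130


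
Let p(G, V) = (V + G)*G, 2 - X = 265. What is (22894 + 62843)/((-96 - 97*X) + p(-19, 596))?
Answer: 85737/14452 ≈ 5.9325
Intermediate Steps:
X = -263 (X = 2 - 1*265 = 2 - 265 = -263)
p(G, V) = G*(G + V) (p(G, V) = (G + V)*G = G*(G + V))
(22894 + 62843)/((-96 - 97*X) + p(-19, 596)) = (22894 + 62843)/((-96 - 97*(-263)) - 19*(-19 + 596)) = 85737/((-96 + 25511) - 19*577) = 85737/(25415 - 10963) = 85737/14452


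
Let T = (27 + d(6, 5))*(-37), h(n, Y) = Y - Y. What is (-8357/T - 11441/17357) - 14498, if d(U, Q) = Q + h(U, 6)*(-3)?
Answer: -17518374607/1208864 ≈ -14492.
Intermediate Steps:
h(n, Y) = 0
d(U, Q) = Q (d(U, Q) = Q + 0*(-3) = Q + 0 = Q)
T = -1184 (T = (27 + 5)*(-37) = 32*(-37) = -1184)
(-8357/T - 11441/17357) - 14498 = (-8357/(-1184) - 11441/17357) - 14498 = (-8357*(-1/1184) - 11441*1/17357) - 14498 = (8357/1184 - 673/1021) - 14498 = 7735665/1208864 - 14498 = -17518374607/1208864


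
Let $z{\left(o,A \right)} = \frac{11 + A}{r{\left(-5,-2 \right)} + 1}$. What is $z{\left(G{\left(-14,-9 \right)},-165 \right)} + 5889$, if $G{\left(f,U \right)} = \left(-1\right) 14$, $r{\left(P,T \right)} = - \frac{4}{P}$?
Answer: $\frac{52231}{9} \approx 5803.4$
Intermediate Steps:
$G{\left(f,U \right)} = -14$
$z{\left(o,A \right)} = \frac{55}{9} + \frac{5 A}{9}$ ($z{\left(o,A \right)} = \frac{11 + A}{- \frac{4}{-5} + 1} = \frac{11 + A}{\left(-4\right) \left(- \frac{1}{5}\right) + 1} = \frac{11 + A}{\frac{4}{5} + 1} = \frac{11 + A}{\frac{9}{5}} = \left(11 + A\right) \frac{5}{9} = \frac{55}{9} + \frac{5 A}{9}$)
$z{\left(G{\left(-14,-9 \right)},-165 \right)} + 5889 = \left(\frac{55}{9} + \frac{5}{9} \left(-165\right)\right) + 5889 = \left(\frac{55}{9} - \frac{275}{3}\right) + 5889 = - \frac{770}{9} + 5889 = \frac{52231}{9}$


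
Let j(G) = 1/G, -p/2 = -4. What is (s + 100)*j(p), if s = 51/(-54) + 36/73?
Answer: 130807/10512 ≈ 12.444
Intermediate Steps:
p = 8 (p = -2*(-4) = 8)
s = -593/1314 (s = 51*(-1/54) + 36*(1/73) = -17/18 + 36/73 = -593/1314 ≈ -0.45129)
(s + 100)*j(p) = (-593/1314 + 100)/8 = (130807/1314)*(⅛) = 130807/10512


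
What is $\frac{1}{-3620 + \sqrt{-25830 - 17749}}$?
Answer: $- \frac{3620}{13147979} - \frac{i \sqrt{43579}}{13147979} \approx -0.00027533 - 1.5877 \cdot 10^{-5} i$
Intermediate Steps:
$\frac{1}{-3620 + \sqrt{-25830 - 17749}} = \frac{1}{-3620 + \sqrt{-43579}} = \frac{1}{-3620 + i \sqrt{43579}}$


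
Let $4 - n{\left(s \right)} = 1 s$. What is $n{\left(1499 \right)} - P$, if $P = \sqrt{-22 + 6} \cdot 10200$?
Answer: $-1495 - 40800 i \approx -1495.0 - 40800.0 i$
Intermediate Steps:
$P = 40800 i$ ($P = \sqrt{-16} \cdot 10200 = 4 i 10200 = 40800 i \approx 40800.0 i$)
$n{\left(s \right)} = 4 - s$ ($n{\left(s \right)} = 4 - 1 s = 4 - s$)
$n{\left(1499 \right)} - P = \left(4 - 1499\right) - 40800 i = -1495 - 40800 i$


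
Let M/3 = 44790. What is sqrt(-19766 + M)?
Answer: 2*sqrt(28651) ≈ 338.53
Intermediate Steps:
M = 134370 (M = 3*44790 = 134370)
sqrt(-19766 + M) = sqrt(-19766 + 134370) = sqrt(114604) = 2*sqrt(28651)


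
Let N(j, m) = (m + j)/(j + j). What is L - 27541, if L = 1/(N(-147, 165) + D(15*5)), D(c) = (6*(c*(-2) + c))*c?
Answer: -45546011422/1653753 ≈ -27541.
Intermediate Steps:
N(j, m) = (j + m)/(2*j) (N(j, m) = (j + m)/((2*j)) = (j + m)*(1/(2*j)) = (j + m)/(2*j))
D(c) = -6*c**2 (D(c) = (6*(-2*c + c))*c = (6*(-c))*c = (-6*c)*c = -6*c**2)
L = -49/1653753 (L = 1/((1/2)*(-147 + 165)/(-147) - 6*(15*5)**2) = 1/((1/2)*(-1/147)*18 - 6*75**2) = 1/(-3/49 - 6*5625) = 1/(-3/49 - 33750) = 1/(-1653753/49) = -49/1653753 ≈ -2.9630e-5)
L - 27541 = -49/1653753 - 27541 = -45546011422/1653753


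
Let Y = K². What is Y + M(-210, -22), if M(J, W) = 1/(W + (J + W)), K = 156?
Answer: 6181343/254 ≈ 24336.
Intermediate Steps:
Y = 24336 (Y = 156² = 24336)
M(J, W) = 1/(J + 2*W)
Y + M(-210, -22) = 24336 + 1/(-210 + 2*(-22)) = 24336 + 1/(-210 - 44) = 24336 + 1/(-254) = 24336 - 1/254 = 6181343/254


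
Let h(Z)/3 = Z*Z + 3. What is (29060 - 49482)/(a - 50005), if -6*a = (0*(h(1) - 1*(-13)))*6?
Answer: 20422/50005 ≈ 0.40840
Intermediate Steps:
h(Z) = 9 + 3*Z² (h(Z) = 3*(Z*Z + 3) = 3*(Z² + 3) = 3*(3 + Z²) = 9 + 3*Z²)
a = 0 (a = -0*((9 + 3*1²) - 1*(-13))*6/6 = -0*((9 + 3*1) + 13)*6/6 = -0*((9 + 3) + 13)*6/6 = -0*(12 + 13)*6/6 = -0*25*6/6 = -0*6 = -⅙*0 = 0)
(29060 - 49482)/(a - 50005) = (29060 - 49482)/(0 - 50005) = -20422/(-50005) = -20422*(-1/50005) = 20422/50005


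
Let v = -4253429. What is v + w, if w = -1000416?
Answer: -5253845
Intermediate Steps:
v + w = -4253429 - 1000416 = -5253845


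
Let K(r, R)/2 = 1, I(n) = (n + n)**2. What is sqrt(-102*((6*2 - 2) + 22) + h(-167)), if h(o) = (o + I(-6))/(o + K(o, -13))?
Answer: I*sqrt(88858605)/165 ≈ 57.13*I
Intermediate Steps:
I(n) = 4*n**2 (I(n) = (2*n)**2 = 4*n**2)
K(r, R) = 2 (K(r, R) = 2*1 = 2)
h(o) = (144 + o)/(2 + o) (h(o) = (o + 4*(-6)**2)/(o + 2) = (o + 4*36)/(2 + o) = (o + 144)/(2 + o) = (144 + o)/(2 + o))
sqrt(-102*((6*2 - 2) + 22) + h(-167)) = sqrt(-102*((6*2 - 2) + 22) + (144 - 167)/(2 - 167)) = sqrt(-102*((12 - 2) + 22) - 23/(-165)) = sqrt(-102*(10 + 22) - 1/165*(-23)) = sqrt(-102*32 + 23/165) = sqrt(-3264 + 23/165) = sqrt(-538537/165) = I*sqrt(88858605)/165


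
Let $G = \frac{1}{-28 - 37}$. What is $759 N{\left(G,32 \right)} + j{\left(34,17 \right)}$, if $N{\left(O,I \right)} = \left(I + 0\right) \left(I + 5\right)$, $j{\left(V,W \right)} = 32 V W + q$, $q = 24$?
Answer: $917176$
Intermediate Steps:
$j{\left(V,W \right)} = 24 + 32 V W$ ($j{\left(V,W \right)} = 32 V W + 24 = 24 + 32 V W$)
$G = - \frac{1}{65}$ ($G = \frac{1}{-65} = - \frac{1}{65} \approx -0.015385$)
$N{\left(O,I \right)} = I \left(5 + I\right)$
$759 N{\left(G,32 \right)} + j{\left(34,17 \right)} = 759 \cdot 32 \left(5 + 32\right) + \left(24 + 32 \cdot 34 \cdot 17\right) = 759 \cdot 32 \cdot 37 + \left(24 + 18496\right) = 759 \cdot 1184 + 18520 = 898656 + 18520 = 917176$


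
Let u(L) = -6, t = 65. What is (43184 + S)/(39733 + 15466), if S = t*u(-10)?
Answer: 42794/55199 ≈ 0.77527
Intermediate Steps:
S = -390 (S = 65*(-6) = -390)
(43184 + S)/(39733 + 15466) = (43184 - 390)/(39733 + 15466) = 42794/55199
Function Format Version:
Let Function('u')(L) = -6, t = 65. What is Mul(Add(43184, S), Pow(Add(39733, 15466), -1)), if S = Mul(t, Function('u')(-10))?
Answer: Rational(42794, 55199) ≈ 0.77527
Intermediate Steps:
S = -390 (S = Mul(65, -6) = -390)
Mul(Add(43184, S), Pow(Add(39733, 15466), -1)) = Mul(Add(43184, -390), Pow(Add(39733, 15466), -1)) = Mul(42794, Pow(55199, -1)) = Mul(42794, Rational(1, 55199)) = Rational(42794, 55199)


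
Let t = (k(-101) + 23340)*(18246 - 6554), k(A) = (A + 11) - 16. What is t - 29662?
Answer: 271622266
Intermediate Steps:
k(A) = -5 + A (k(A) = (11 + A) - 16 = -5 + A)
t = 271651928 (t = ((-5 - 101) + 23340)*(18246 - 6554) = (-106 + 23340)*11692 = 23234*11692 = 271651928)
t - 29662 = 271651928 - 29662 = 271622266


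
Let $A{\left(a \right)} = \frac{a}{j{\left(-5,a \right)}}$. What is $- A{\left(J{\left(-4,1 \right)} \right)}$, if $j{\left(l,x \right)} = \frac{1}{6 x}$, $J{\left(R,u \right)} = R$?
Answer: $-96$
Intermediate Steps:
$j{\left(l,x \right)} = \frac{1}{6 x}$
$A{\left(a \right)} = 6 a^{2}$ ($A{\left(a \right)} = \frac{a}{\frac{1}{6} \frac{1}{a}} = a 6 a = 6 a^{2}$)
$- A{\left(J{\left(-4,1 \right)} \right)} = - 6 \left(-4\right)^{2} = - 6 \cdot 16 = \left(-1\right) 96 = -96$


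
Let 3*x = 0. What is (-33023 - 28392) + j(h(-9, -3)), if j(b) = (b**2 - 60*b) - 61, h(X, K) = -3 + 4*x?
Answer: -61287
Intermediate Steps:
x = 0 (x = (1/3)*0 = 0)
h(X, K) = -3 (h(X, K) = -3 + 4*0 = -3 + 0 = -3)
j(b) = -61 + b**2 - 60*b
(-33023 - 28392) + j(h(-9, -3)) = (-33023 - 28392) + (-61 + (-3)**2 - 60*(-3)) = -61415 + (-61 + 9 + 180) = -61415 + 128 = -61287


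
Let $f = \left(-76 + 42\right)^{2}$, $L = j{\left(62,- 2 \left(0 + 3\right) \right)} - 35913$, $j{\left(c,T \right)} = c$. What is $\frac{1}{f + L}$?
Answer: $- \frac{1}{34695} \approx -2.8823 \cdot 10^{-5}$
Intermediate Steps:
$L = -35851$ ($L = 62 - 35913 = -35851$)
$f = 1156$ ($f = \left(-34\right)^{2} = 1156$)
$\frac{1}{f + L} = \frac{1}{1156 - 35851} = \frac{1}{-34695} = - \frac{1}{34695}$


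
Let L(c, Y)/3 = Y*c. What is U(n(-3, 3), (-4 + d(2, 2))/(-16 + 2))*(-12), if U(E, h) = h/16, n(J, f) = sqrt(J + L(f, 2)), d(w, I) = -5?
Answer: -27/56 ≈ -0.48214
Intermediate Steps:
L(c, Y) = 3*Y*c (L(c, Y) = 3*(Y*c) = 3*Y*c)
n(J, f) = sqrt(J + 6*f) (n(J, f) = sqrt(J + 3*2*f) = sqrt(J + 6*f))
U(E, h) = h/16 (U(E, h) = h*(1/16) = h/16)
U(n(-3, 3), (-4 + d(2, 2))/(-16 + 2))*(-12) = (((-4 - 5)/(-16 + 2))/16)*(-12) = ((-9/(-14))/16)*(-12) = ((-9*(-1/14))/16)*(-12) = ((1/16)*(9/14))*(-12) = (9/224)*(-12) = -27/56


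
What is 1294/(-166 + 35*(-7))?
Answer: -1294/411 ≈ -3.1484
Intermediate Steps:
1294/(-166 + 35*(-7)) = 1294/(-166 - 245) = 1294/(-411) = -1/411*1294 = -1294/411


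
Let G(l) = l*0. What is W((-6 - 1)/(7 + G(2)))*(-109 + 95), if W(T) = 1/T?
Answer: 14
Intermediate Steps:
G(l) = 0
W((-6 - 1)/(7 + G(2)))*(-109 + 95) = (-109 + 95)/(((-6 - 1)/(7 + 0))) = -14/(-7/7) = -14/(-7*1/7) = -14/(-1) = -1*(-14) = 14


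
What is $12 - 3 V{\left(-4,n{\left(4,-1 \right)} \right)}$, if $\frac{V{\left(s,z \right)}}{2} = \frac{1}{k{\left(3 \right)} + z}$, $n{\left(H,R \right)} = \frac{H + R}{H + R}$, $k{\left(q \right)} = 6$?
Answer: $\frac{78}{7} \approx 11.143$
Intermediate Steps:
$n{\left(H,R \right)} = 1$
$V{\left(s,z \right)} = \frac{2}{6 + z}$
$12 - 3 V{\left(-4,n{\left(4,-1 \right)} \right)} = 12 - 3 \frac{2}{6 + 1} = 12 - 3 \cdot \frac{2}{7} = 12 - 3 \cdot 2 \cdot \frac{1}{7} = 12 - \frac{6}{7} = \frac{78}{7}$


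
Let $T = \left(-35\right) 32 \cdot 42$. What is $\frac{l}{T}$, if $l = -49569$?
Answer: $\frac{16523}{15680} \approx 1.0538$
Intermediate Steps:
$T = -47040$ ($T = \left(-1120\right) 42 = -47040$)
$\frac{l}{T} = - \frac{49569}{-47040} = \left(-49569\right) \left(- \frac{1}{47040}\right) = \frac{16523}{15680}$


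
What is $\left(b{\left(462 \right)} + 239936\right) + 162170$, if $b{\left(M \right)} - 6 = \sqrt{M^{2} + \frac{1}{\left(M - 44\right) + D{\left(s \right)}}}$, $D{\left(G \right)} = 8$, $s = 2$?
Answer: $402112 + \frac{\sqrt{38734963770}}{426} \approx 4.0257 \cdot 10^{5}$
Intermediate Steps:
$b{\left(M \right)} = 6 + \sqrt{M^{2} + \frac{1}{-36 + M}}$ ($b{\left(M \right)} = 6 + \sqrt{M^{2} + \frac{1}{\left(M - 44\right) + 8}} = 6 + \sqrt{M^{2} + \frac{1}{\left(-44 + M\right) + 8}} = 6 + \sqrt{M^{2} + \frac{1}{-36 + M}}$)
$\left(b{\left(462 \right)} + 239936\right) + 162170 = \left(\left(6 + \sqrt{\frac{1 + 462^{2} \left(-36 + 462\right)}{-36 + 462}}\right) + 239936\right) + 162170 = \left(\left(6 + \sqrt{\frac{1 + 213444 \cdot 426}{426}}\right) + 239936\right) + 162170 = \left(\left(6 + \sqrt{\frac{1 + 90927144}{426}}\right) + 239936\right) + 162170 = \left(\left(6 + \sqrt{\frac{1}{426} \cdot 90927145}\right) + 239936\right) + 162170 = \left(\left(6 + \sqrt{\frac{90927145}{426}}\right) + 239936\right) + 162170 = \left(\left(6 + \frac{\sqrt{38734963770}}{426}\right) + 239936\right) + 162170 = \left(239942 + \frac{\sqrt{38734963770}}{426}\right) + 162170 = 402112 + \frac{\sqrt{38734963770}}{426}$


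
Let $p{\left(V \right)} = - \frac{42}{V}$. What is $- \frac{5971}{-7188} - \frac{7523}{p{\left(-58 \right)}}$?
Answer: $- \frac{522686335}{50316} \approx -10388.0$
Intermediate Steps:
$- \frac{5971}{-7188} - \frac{7523}{p{\left(-58 \right)}} = - \frac{5971}{-7188} - \frac{7523}{\left(-42\right) \frac{1}{-58}} = \left(-5971\right) \left(- \frac{1}{7188}\right) - \frac{7523}{\left(-42\right) \left(- \frac{1}{58}\right)} = \frac{5971}{7188} - \frac{7523}{\frac{21}{29}} = \frac{5971}{7188} - \frac{218167}{21} = - \frac{522686335}{50316}$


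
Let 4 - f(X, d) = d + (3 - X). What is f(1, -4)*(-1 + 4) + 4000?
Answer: 4018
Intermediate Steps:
f(X, d) = 1 + X - d (f(X, d) = 4 - (d + (3 - X)) = 4 - (3 + d - X) = 4 + (-3 + X - d) = 1 + X - d)
f(1, -4)*(-1 + 4) + 4000 = (1 + 1 - 1*(-4))*(-1 + 4) + 4000 = (1 + 1 + 4)*3 + 4000 = 6*3 + 4000 = 18 + 4000 = 4018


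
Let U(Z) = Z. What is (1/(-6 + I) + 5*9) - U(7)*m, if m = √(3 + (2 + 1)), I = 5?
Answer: 44 - 7*√6 ≈ 26.854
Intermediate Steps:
m = √6 (m = √(3 + 3) = √6 ≈ 2.4495)
(1/(-6 + I) + 5*9) - U(7)*m = (1/(-6 + 5) + 5*9) - 7*√6 = (1/(-1) + 45) - 7*√6 = (-1 + 45) - 7*√6 = 44 - 7*√6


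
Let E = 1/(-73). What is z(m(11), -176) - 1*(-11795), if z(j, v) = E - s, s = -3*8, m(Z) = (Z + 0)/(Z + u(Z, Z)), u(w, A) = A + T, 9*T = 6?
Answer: 862786/73 ≈ 11819.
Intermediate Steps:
T = ⅔ (T = (⅑)*6 = ⅔ ≈ 0.66667)
u(w, A) = ⅔ + A (u(w, A) = A + ⅔ = ⅔ + A)
m(Z) = Z/(⅔ + 2*Z) (m(Z) = (Z + 0)/(Z + (⅔ + Z)) = Z/(⅔ + 2*Z))
s = -24
E = -1/73 ≈ -0.013699
z(j, v) = 1751/73 (z(j, v) = -1/73 - 1*(-24) = -1/73 + 24 = 1751/73)
z(m(11), -176) - 1*(-11795) = 1751/73 - 1*(-11795) = 1751/73 + 11795 = 862786/73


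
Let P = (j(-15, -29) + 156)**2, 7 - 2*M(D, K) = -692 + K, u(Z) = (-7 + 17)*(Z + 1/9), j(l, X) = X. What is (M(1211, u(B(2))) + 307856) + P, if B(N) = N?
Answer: 5837831/18 ≈ 3.2432e+5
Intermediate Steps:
u(Z) = 10/9 + 10*Z (u(Z) = 10*(Z + 1/9) = 10*(1/9 + Z) = 10/9 + 10*Z)
M(D, K) = 699/2 - K/2 (M(D, K) = 7/2 - (-692 + K)/2 = 7/2 + (346 - K/2) = 699/2 - K/2)
P = 16129 (P = (-29 + 156)**2 = 127**2 = 16129)
(M(1211, u(B(2))) + 307856) + P = ((699/2 - (10/9 + 10*2)/2) + 307856) + 16129 = ((699/2 - (10/9 + 20)/2) + 307856) + 16129 = ((699/2 - 1/2*190/9) + 307856) + 16129 = ((699/2 - 95/9) + 307856) + 16129 = (6101/18 + 307856) + 16129 = 5547509/18 + 16129 = 5837831/18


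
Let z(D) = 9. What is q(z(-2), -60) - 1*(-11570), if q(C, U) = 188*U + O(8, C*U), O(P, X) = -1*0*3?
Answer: 290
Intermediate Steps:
O(P, X) = 0 (O(P, X) = 0*3 = 0)
q(C, U) = 188*U (q(C, U) = 188*U + 0 = 188*U)
q(z(-2), -60) - 1*(-11570) = 188*(-60) - 1*(-11570) = -11280 + 11570 = 290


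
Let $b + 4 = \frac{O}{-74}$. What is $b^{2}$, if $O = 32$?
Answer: $\frac{26896}{1369} \approx 19.646$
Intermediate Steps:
$b = - \frac{164}{37}$ ($b = -4 + \frac{32}{-74} = -4 + 32 \left(- \frac{1}{74}\right) = -4 - \frac{16}{37} = - \frac{164}{37} \approx -4.4324$)
$b^{2} = \left(- \frac{164}{37}\right)^{2} = \frac{26896}{1369}$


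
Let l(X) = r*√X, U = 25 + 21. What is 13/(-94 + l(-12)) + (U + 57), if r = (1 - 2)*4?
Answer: 464331/4514 + 26*I*√3/2257 ≈ 102.86 + 0.019953*I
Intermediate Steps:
r = -4 (r = -1*4 = -4)
U = 46
l(X) = -4*√X
13/(-94 + l(-12)) + (U + 57) = 13/(-94 - 8*I*√3) + (46 + 57) = 13/(-94 - 8*I*√3) + 103 = 103 + 13/(-94 - 8*I*√3)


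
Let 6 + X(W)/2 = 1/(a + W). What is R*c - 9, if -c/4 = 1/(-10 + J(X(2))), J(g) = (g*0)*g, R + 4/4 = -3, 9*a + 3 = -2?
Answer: -53/5 ≈ -10.600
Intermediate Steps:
a = -5/9 (a = -⅓ + (⅑)*(-2) = -⅓ - 2/9 = -5/9 ≈ -0.55556)
R = -4 (R = -1 - 3 = -4)
X(W) = -12 + 2/(-5/9 + W)
J(g) = 0 (J(g) = 0*g = 0)
c = ⅖ (c = -4/(-10 + 0) = -4/(-10) = -4*(-⅒) = ⅖ ≈ 0.40000)
R*c - 9 = -4*⅖ - 9 = -8/5 - 9 = -53/5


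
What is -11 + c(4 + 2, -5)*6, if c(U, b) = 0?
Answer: -11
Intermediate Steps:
-11 + c(4 + 2, -5)*6 = -11 + 0*6 = -11 + 0 = -11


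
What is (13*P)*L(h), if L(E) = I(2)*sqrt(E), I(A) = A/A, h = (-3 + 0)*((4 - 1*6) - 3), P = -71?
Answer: -923*sqrt(15) ≈ -3574.8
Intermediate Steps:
h = 15 (h = -3*((4 - 6) - 3) = -3*(-2 - 3) = -3*(-5) = 15)
I(A) = 1
L(E) = sqrt(E) (L(E) = 1*sqrt(E) = sqrt(E))
(13*P)*L(h) = (13*(-71))*sqrt(15) = -923*sqrt(15)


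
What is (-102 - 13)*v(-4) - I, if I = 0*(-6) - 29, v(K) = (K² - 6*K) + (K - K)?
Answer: -4571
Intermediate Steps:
v(K) = K² - 6*K (v(K) = (K² - 6*K) + 0 = K² - 6*K)
I = -29 (I = 0 - 29 = -29)
(-102 - 13)*v(-4) - I = (-102 - 13)*(-4*(-6 - 4)) - 1*(-29) = -(-460)*(-10) + 29 = -115*40 + 29 = -4600 + 29 = -4571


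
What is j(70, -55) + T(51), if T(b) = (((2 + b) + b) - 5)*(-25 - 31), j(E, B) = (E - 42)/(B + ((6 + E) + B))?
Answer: -94262/17 ≈ -5544.8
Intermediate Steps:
j(E, B) = (-42 + E)/(6 + E + 2*B) (j(E, B) = (-42 + E)/(B + (6 + B + E)) = (-42 + E)/(6 + E + 2*B))
T(b) = 168 - 112*b (T(b) = ((2 + 2*b) - 5)*(-56) = (-3 + 2*b)*(-56) = 168 - 112*b)
j(70, -55) + T(51) = (-42 + 70)/(6 + 70 + 2*(-55)) + (168 - 112*51) = 28/(6 + 70 - 110) + (168 - 5712) = 28/(-34) - 5544 = -1/34*28 - 5544 = -14/17 - 5544 = -94262/17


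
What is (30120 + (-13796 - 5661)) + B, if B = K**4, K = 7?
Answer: 13064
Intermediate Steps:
B = 2401 (B = 7**4 = 2401)
(30120 + (-13796 - 5661)) + B = (30120 + (-13796 - 5661)) + 2401 = (30120 - 19457) + 2401 = 10663 + 2401 = 13064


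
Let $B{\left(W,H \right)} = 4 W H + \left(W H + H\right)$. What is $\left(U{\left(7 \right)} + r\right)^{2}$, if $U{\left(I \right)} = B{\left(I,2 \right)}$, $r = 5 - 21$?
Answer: $3136$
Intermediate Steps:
$r = -16$ ($r = 5 - 21 = -16$)
$B{\left(W,H \right)} = H + 5 H W$ ($B{\left(W,H \right)} = 4 H W + \left(H W + H\right) = 4 H W + \left(H + H W\right) = H + 5 H W$)
$U{\left(I \right)} = 2 + 10 I$ ($U{\left(I \right)} = 2 \left(1 + 5 I\right) = 2 + 10 I$)
$\left(U{\left(7 \right)} + r\right)^{2} = \left(\left(2 + 10 \cdot 7\right) - 16\right)^{2} = \left(\left(2 + 70\right) - 16\right)^{2} = \left(72 - 16\right)^{2} = 56^{2} = 3136$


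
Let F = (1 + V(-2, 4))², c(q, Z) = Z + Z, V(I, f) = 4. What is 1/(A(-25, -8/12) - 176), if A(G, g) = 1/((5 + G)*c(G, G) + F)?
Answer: -1025/180399 ≈ -0.0056819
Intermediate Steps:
c(q, Z) = 2*Z
F = 25 (F = (1 + 4)² = 5² = 25)
A(G, g) = 1/(25 + 2*G*(5 + G)) (A(G, g) = 1/((5 + G)*(2*G) + 25) = 1/(2*G*(5 + G) + 25) = 1/(25 + 2*G*(5 + G)))
1/(A(-25, -8/12) - 176) = 1/(1/(25 + 2*(-25)² + 10*(-25)) - 176) = 1/(1/(25 + 2*625 - 250) - 176) = 1/(1/(25 + 1250 - 250) - 176) = 1/(1/1025 - 176) = 1/(-180399/1025) = -1025/180399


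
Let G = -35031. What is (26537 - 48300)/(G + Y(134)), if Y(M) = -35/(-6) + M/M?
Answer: 130578/210145 ≈ 0.62137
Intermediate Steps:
Y(M) = 41/6 (Y(M) = -35*(-⅙) + 1 = 35/6 + 1 = 41/6)
(26537 - 48300)/(G + Y(134)) = (26537 - 48300)/(-35031 + 41/6) = -21763/(-210145/6) = -21763*(-6/210145) = 130578/210145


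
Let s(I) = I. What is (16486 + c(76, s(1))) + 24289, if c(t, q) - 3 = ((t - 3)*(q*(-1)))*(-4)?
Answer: 41070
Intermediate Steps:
c(t, q) = 3 + 4*q*(-3 + t) (c(t, q) = 3 + ((t - 3)*(q*(-1)))*(-4) = 3 + ((-3 + t)*(-q))*(-4) = 3 - q*(-3 + t)*(-4) = 3 + 4*q*(-3 + t))
(16486 + c(76, s(1))) + 24289 = (16486 + (3 - 12*1 + 4*1*76)) + 24289 = (16486 + (3 - 12 + 304)) + 24289 = (16486 + 295) + 24289 = 16781 + 24289 = 41070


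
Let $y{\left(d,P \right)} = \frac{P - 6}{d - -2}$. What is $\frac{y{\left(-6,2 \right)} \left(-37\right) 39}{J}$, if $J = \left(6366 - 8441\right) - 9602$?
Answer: $\frac{1443}{11677} \approx 0.12358$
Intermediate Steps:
$y{\left(d,P \right)} = \frac{-6 + P}{2 + d}$ ($y{\left(d,P \right)} = \frac{-6 + P}{d + \left(-2 + 4\right)} = \frac{-6 + P}{d + 2} = \frac{-6 + P}{2 + d}$)
$J = -11677$ ($J = -2075 - 9602 = -11677$)
$\frac{y{\left(-6,2 \right)} \left(-37\right) 39}{J} = \frac{\frac{-6 + 2}{2 - 6} \left(-37\right) 39}{-11677} = \frac{1}{-4} \left(-4\right) \left(-37\right) 39 \left(- \frac{1}{11677}\right) = \left(- \frac{1}{4}\right) \left(-4\right) \left(-37\right) 39 \left(- \frac{1}{11677}\right) = 1 \left(-37\right) 39 \left(- \frac{1}{11677}\right) = \left(-37\right) 39 \left(- \frac{1}{11677}\right) = \left(-1443\right) \left(- \frac{1}{11677}\right) = \frac{1443}{11677}$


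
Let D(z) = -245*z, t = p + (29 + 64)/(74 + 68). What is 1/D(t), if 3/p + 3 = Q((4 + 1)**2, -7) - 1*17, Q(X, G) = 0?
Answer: -284/35133 ≈ -0.0080836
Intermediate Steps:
p = -3/20 (p = 3/(-3 + (0 - 1*17)) = 3/(-3 + (0 - 17)) = 3/(-3 - 17) = 3/(-20) = 3*(-1/20) = -3/20 ≈ -0.15000)
t = 717/1420 (t = -3/20 + (29 + 64)/(74 + 68) = -3/20 + 93/142 = 717/1420 ≈ 0.50493)
1/D(t) = 1/(-245*717/1420) = 1/(-35133/284) = -284/35133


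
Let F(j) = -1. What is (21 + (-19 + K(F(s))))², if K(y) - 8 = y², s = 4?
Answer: 121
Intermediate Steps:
K(y) = 8 + y²
(21 + (-19 + K(F(s))))² = (21 + (-19 + (8 + (-1)²)))² = (21 + (-19 + (8 + 1)))² = (21 + (-19 + 9))² = (21 - 10)² = 11² = 121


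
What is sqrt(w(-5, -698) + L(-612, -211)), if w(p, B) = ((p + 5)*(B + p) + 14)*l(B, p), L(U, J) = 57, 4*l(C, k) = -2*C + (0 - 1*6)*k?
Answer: 2*sqrt(1262) ≈ 71.049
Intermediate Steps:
l(C, k) = -3*k/2 - C/2 (l(C, k) = (-2*C + (0 - 1*6)*k)/4 = (-2*C + (0 - 6)*k)/4 = (-2*C - 6*k)/4 = (-6*k - 2*C)/4 = -3*k/2 - C/2)
w(p, B) = (14 + (5 + p)*(B + p))*(-3*p/2 - B/2) (w(p, B) = ((p + 5)*(B + p) + 14)*(-3*p/2 - B/2) = ((5 + p)*(B + p) + 14)*(-3*p/2 - B/2) = (14 + (5 + p)*(B + p))*(-3*p/2 - B/2))
sqrt(w(-5, -698) + L(-612, -211)) = sqrt(-(-698 + 3*(-5))*(14 + (-5)**2 + 5*(-698) + 5*(-5) - 698*(-5))/2 + 57) = sqrt(-(-698 - 15)*(14 + 25 - 3490 - 25 + 3490)/2 + 57) = sqrt(-1/2*(-713)*14 + 57) = sqrt(4991 + 57) = sqrt(5048) = 2*sqrt(1262)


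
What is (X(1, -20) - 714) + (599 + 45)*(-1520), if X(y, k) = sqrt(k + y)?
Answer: -979594 + I*sqrt(19) ≈ -9.7959e+5 + 4.3589*I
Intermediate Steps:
(X(1, -20) - 714) + (599 + 45)*(-1520) = (sqrt(-20 + 1) - 714) + (599 + 45)*(-1520) = (sqrt(-19) - 714) + 644*(-1520) = (I*sqrt(19) - 714) - 978880 = (-714 + I*sqrt(19)) - 978880 = -979594 + I*sqrt(19)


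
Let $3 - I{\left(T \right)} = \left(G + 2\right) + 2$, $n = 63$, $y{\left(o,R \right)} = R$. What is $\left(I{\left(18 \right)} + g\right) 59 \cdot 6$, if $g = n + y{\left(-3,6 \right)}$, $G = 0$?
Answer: $24072$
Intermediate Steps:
$g = 69$ ($g = 63 + 6 = 69$)
$I{\left(T \right)} = -1$ ($I{\left(T \right)} = 3 - \left(\left(0 + 2\right) + 2\right) = 3 - \left(2 + 2\right) = 3 - 4 = -1$)
$\left(I{\left(18 \right)} + g\right) 59 \cdot 6 = \left(-1 + 69\right) 59 \cdot 6 = 68 \cdot 354 = 24072$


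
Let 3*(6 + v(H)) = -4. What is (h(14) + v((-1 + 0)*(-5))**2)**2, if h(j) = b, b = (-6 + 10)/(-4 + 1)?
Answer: 222784/81 ≈ 2750.4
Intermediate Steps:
b = -4/3 (b = 4/(-3) = 4*(-1/3) = -4/3 ≈ -1.3333)
v(H) = -22/3 (v(H) = -6 + (1/3)*(-4) = -6 - 4/3 = -22/3)
h(j) = -4/3
(h(14) + v((-1 + 0)*(-5))**2)**2 = (-4/3 + (-22/3)**2)**2 = (-4/3 + 484/9)**2 = (472/9)**2 = 222784/81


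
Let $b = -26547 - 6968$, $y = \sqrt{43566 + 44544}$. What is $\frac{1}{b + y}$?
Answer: $- \frac{6703}{224633423} - \frac{3 \sqrt{9790}}{1123167115} \approx -3.0104 \cdot 10^{-5}$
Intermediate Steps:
$y = 3 \sqrt{9790}$ ($y = \sqrt{88110} = 3 \sqrt{9790} \approx 296.83$)
$b = -33515$
$\frac{1}{b + y} = \frac{1}{-33515 + 3 \sqrt{9790}}$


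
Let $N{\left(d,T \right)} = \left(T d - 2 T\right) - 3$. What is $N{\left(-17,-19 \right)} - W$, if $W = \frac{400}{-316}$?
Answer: $\frac{28382}{79} \approx 359.27$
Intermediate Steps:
$N{\left(d,T \right)} = -3 - 2 T + T d$ ($N{\left(d,T \right)} = \left(- 2 T + T d\right) - 3 = -3 - 2 T + T d$)
$W = - \frac{100}{79}$ ($W = 400 \left(- \frac{1}{316}\right) = - \frac{100}{79} \approx -1.2658$)
$N{\left(-17,-19 \right)} - W = \left(-3 - -38 - -323\right) - - \frac{100}{79} = \left(-3 + 38 + 323\right) + \frac{100}{79} = 358 + \frac{100}{79} = \frac{28382}{79}$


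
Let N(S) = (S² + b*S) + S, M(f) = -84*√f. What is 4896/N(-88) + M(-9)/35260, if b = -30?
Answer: 68/143 - 63*I/8815 ≈ 0.47552 - 0.0071469*I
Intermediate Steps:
N(S) = S² - 29*S (N(S) = (S² - 30*S) + S = S² - 29*S)
4896/N(-88) + M(-9)/35260 = 4896/((-88*(-29 - 88))) - 252*I/35260 = 4896/((-88*(-117))) - 252*I*(1/35260) = 4896/10296 - 252*I*(1/35260) = 4896*(1/10296) - 63*I/8815 = 68/143 - 63*I/8815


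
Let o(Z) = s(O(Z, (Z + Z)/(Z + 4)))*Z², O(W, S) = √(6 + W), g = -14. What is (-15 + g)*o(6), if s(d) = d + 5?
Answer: -5220 - 2088*√3 ≈ -8836.5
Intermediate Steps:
s(d) = 5 + d
o(Z) = Z²*(5 + √(6 + Z)) (o(Z) = (5 + √(6 + Z))*Z² = Z²*(5 + √(6 + Z)))
(-15 + g)*o(6) = (-15 - 14)*(6²*(5 + √(6 + 6))) = -1044*(5 + √12) = -1044*(5 + 2*√3) = -29*(180 + 72*√3) = -5220 - 2088*√3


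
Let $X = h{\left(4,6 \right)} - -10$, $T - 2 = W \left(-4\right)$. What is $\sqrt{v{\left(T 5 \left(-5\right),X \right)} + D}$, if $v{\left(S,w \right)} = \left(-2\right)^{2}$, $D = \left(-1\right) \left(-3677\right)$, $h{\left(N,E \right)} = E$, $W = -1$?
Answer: $3 \sqrt{409} \approx 60.671$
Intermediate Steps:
$T = 6$ ($T = 2 - -4 = 2 + 4 = 6$)
$D = 3677$
$X = 16$ ($X = 6 - -10 = 6 + 10 = 16$)
$v{\left(S,w \right)} = 4$
$\sqrt{v{\left(T 5 \left(-5\right),X \right)} + D} = \sqrt{4 + 3677} = \sqrt{3681} = 3 \sqrt{409}$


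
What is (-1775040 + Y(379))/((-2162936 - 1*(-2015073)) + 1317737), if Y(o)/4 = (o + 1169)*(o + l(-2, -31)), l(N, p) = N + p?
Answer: 61232/194979 ≈ 0.31404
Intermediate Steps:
Y(o) = 4*(-33 + o)*(1169 + o) (Y(o) = 4*((o + 1169)*(o + (-2 - 31))) = 4*((1169 + o)*(o - 33)) = 4*((1169 + o)*(-33 + o)) = 4*((-33 + o)*(1169 + o)) = 4*(-33 + o)*(1169 + o))
(-1775040 + Y(379))/((-2162936 - 1*(-2015073)) + 1317737) = (-1775040 + (-154308 + 4*379**2 + 4544*379))/((-2162936 - 1*(-2015073)) + 1317737) = (-1775040 + (-154308 + 4*143641 + 1722176))/((-2162936 + 2015073) + 1317737) = (-1775040 + (-154308 + 574564 + 1722176))/(-147863 + 1317737) = (-1775040 + 2142432)/1169874 = 367392*(1/1169874) = 61232/194979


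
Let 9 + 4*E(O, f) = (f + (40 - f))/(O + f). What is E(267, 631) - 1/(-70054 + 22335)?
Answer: -191876303/85703324 ≈ -2.2388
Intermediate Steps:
E(O, f) = -9/4 + 10/(O + f) (E(O, f) = -9/4 + ((f + (40 - f))/(O + f))/4 = -9/4 + (40/(O + f))/4 = -9/4 + 10/(O + f))
E(267, 631) - 1/(-70054 + 22335) = (40 - 9*267 - 9*631)/(4*(267 + 631)) - 1/(-70054 + 22335) = (1/4)*(40 - 2403 - 5679)/898 - 1/(-47719) = (1/4)*(1/898)*(-8042) - 1*(-1/47719) = -4021/1796 + 1/47719 = -191876303/85703324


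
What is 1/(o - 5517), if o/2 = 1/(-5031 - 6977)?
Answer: -6004/33124069 ≈ -0.00018126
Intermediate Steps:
o = -1/6004 (o = 2/(-5031 - 6977) = 2/(-12008) = 2*(-1/12008) = -1/6004 ≈ -0.00016656)
1/(o - 5517) = 1/(-1/6004 - 5517) = 1/(-33124069/6004) = -6004/33124069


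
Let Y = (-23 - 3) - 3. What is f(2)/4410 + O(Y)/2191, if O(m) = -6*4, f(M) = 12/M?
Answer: -2207/230055 ≈ -0.0095934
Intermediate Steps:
Y = -29 (Y = -26 - 3 = -29)
O(m) = -24
f(2)/4410 + O(Y)/2191 = (12/2)/4410 - 24/2191 = (12*(½))*(1/4410) - 24*1/2191 = 6*(1/4410) - 24/2191 = 1/735 - 24/2191 = -2207/230055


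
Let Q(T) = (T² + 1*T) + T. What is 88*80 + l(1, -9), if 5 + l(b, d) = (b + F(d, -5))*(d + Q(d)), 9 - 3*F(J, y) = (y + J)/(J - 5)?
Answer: 7233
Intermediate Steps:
F(J, y) = 3 - (J + y)/(3*(-5 + J)) (F(J, y) = 3 - (y + J)/(3*(J - 5)) = 3 - (J + y)/(3*(-5 + J)))
Q(T) = T² + 2*T (Q(T) = (T² + T) + T = (T + T²) + T = T² + 2*T)
l(b, d) = -5 + (b + (-40 + 8*d)/(3*(-5 + d)))*(d + d*(2 + d)) (l(b, d) = -5 + (b + (-45 - 1*(-5) + 8*d)/(3*(-5 + d)))*(d + d*(2 + d)) = -5 + (b + (-45 + 5 + 8*d)/(3*(-5 + d)))*(d + d*(2 + d)) = -5 + (b + (-40 + 8*d)/(3*(-5 + d)))*(d + d*(2 + d)))
88*80 + l(1, -9) = 88*80 + (-5 + 8*(-9) + (8/3)*(-9)² + 1*(-9)² + 3*1*(-9)) = 7040 + (-5 - 72 + (8/3)*81 + 1*81 - 27) = 7040 + (-5 - 72 + 216 + 81 - 27) = 7040 + 193 = 7233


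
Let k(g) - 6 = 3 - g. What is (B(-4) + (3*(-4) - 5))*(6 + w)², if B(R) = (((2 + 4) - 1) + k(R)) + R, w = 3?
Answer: -243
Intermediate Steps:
k(g) = 9 - g (k(g) = 6 + (3 - g) = 9 - g)
B(R) = 14 (B(R) = (((2 + 4) - 1) + (9 - R)) + R = ((6 - 1) + (9 - R)) + R = (5 + (9 - R)) + R = (14 - R) + R = 14)
(B(-4) + (3*(-4) - 5))*(6 + w)² = (14 + (3*(-4) - 5))*(6 + 3)² = (14 + (-12 - 5))*9² = (14 - 17)*81 = -3*81 = -243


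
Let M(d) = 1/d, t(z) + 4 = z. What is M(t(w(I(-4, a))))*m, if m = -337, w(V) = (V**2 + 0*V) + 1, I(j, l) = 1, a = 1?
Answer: 337/2 ≈ 168.50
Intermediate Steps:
w(V) = 1 + V**2 (w(V) = (V**2 + 0) + 1 = V**2 + 1 = 1 + V**2)
t(z) = -4 + z
M(t(w(I(-4, a))))*m = -337/(-4 + (1 + 1**2)) = -337/(-4 + (1 + 1)) = -337/(-4 + 2) = -337/(-2) = -1/2*(-337) = 337/2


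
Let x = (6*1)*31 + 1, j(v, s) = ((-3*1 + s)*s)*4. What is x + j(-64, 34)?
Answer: 4403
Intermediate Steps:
j(v, s) = 4*s*(-3 + s) (j(v, s) = ((-3 + s)*s)*4 = (s*(-3 + s))*4 = 4*s*(-3 + s))
x = 187 (x = 6*31 + 1 = 186 + 1 = 187)
x + j(-64, 34) = 187 + 4*34*(-3 + 34) = 187 + 4*34*31 = 187 + 4216 = 4403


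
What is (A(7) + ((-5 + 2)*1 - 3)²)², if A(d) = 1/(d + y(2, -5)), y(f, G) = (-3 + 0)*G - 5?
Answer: 375769/289 ≈ 1300.2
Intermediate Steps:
y(f, G) = -5 - 3*G (y(f, G) = -3*G - 5 = -5 - 3*G)
A(d) = 1/(10 + d) (A(d) = 1/(d + (-5 - 3*(-5))) = 1/(d + (-5 + 15)) = 1/(d + 10) = 1/(10 + d))
(A(7) + ((-5 + 2)*1 - 3)²)² = (1/(10 + 7) + ((-5 + 2)*1 - 3)²)² = (1/17 + (-3*1 - 3)²)² = (1/17 + (-3 - 3)²)² = (1/17 + (-6)²)² = (1/17 + 36)² = (613/17)² = 375769/289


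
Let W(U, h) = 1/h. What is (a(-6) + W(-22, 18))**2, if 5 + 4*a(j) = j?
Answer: 9409/1296 ≈ 7.2600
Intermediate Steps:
a(j) = -5/4 + j/4
(a(-6) + W(-22, 18))**2 = ((-5/4 + (1/4)*(-6)) + 1/18)**2 = ((-5/4 - 3/2) + 1/18)**2 = (-11/4 + 1/18)**2 = (-97/36)**2 = 9409/1296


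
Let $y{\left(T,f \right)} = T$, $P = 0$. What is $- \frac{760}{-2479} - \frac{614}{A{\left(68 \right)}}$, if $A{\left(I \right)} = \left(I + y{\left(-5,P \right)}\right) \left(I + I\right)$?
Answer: $\frac{2494787}{10620036} \approx 0.23491$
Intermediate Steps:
$A{\left(I \right)} = 2 I \left(-5 + I\right)$ ($A{\left(I \right)} = \left(I - 5\right) \left(I + I\right) = \left(-5 + I\right) 2 I = 2 I \left(-5 + I\right)$)
$- \frac{760}{-2479} - \frac{614}{A{\left(68 \right)}} = - \frac{760}{-2479} - \frac{614}{2 \cdot 68 \left(-5 + 68\right)} = \left(-760\right) \left(- \frac{1}{2479}\right) - \frac{614}{2 \cdot 68 \cdot 63} = \frac{760}{2479} - \frac{614}{8568} = \frac{760}{2479} - \frac{307}{4284} = \frac{2494787}{10620036}$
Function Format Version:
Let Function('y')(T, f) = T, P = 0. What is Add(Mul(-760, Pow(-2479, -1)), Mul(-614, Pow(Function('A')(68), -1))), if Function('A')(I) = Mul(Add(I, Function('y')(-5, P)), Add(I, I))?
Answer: Rational(2494787, 10620036) ≈ 0.23491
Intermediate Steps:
Function('A')(I) = Mul(2, I, Add(-5, I)) (Function('A')(I) = Mul(Add(I, -5), Add(I, I)) = Mul(Add(-5, I), Mul(2, I)) = Mul(2, I, Add(-5, I)))
Add(Mul(-760, Pow(-2479, -1)), Mul(-614, Pow(Function('A')(68), -1))) = Add(Mul(-760, Pow(-2479, -1)), Mul(-614, Pow(Mul(2, 68, Add(-5, 68)), -1))) = Add(Mul(-760, Rational(-1, 2479)), Mul(-614, Pow(Mul(2, 68, 63), -1))) = Add(Rational(760, 2479), Mul(-614, Pow(8568, -1))) = Add(Rational(760, 2479), Mul(-614, Rational(1, 8568))) = Add(Rational(760, 2479), Rational(-307, 4284)) = Rational(2494787, 10620036)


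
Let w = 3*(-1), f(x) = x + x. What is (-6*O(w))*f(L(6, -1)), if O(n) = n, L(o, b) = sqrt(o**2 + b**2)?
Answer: 36*sqrt(37) ≈ 218.98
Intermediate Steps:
L(o, b) = sqrt(b**2 + o**2)
f(x) = 2*x
w = -3
(-6*O(w))*f(L(6, -1)) = (-6*(-3))*(2*sqrt((-1)**2 + 6**2)) = 18*(2*sqrt(1 + 36)) = 18*(2*sqrt(37)) = 36*sqrt(37)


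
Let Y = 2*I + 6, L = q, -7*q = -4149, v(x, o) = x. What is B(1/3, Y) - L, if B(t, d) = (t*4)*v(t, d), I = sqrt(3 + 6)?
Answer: -37313/63 ≈ -592.27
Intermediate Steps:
q = 4149/7 (q = -1/7*(-4149) = 4149/7 ≈ 592.71)
I = 3 (I = sqrt(9) = 3)
L = 4149/7 ≈ 592.71
Y = 12 (Y = 2*3 + 6 = 6 + 6 = 12)
B(t, d) = 4*t**2 (B(t, d) = (t*4)*t = (4*t)*t = 4*t**2)
B(1/3, Y) - L = 4*(1/3)**2 - 1*4149/7 = 4*(1/3)**2 - 4149/7 = 4*(1/9) - 4149/7 = 4/9 - 4149/7 = -37313/63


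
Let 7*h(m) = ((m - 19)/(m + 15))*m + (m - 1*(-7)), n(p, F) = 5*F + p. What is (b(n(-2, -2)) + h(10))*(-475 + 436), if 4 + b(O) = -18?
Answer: 27417/35 ≈ 783.34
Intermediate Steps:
n(p, F) = p + 5*F
h(m) = 1 + m/7 + m*(-19 + m)/(7*(15 + m)) (h(m) = (((m - 19)/(m + 15))*m + (m - 1*(-7)))/7 = (((-19 + m)/(15 + m))*m + (m + 7))/7 = (((-19 + m)/(15 + m))*m + (7 + m))/7 = (m*(-19 + m)/(15 + m) + (7 + m))/7 = (7 + m + m*(-19 + m)/(15 + m))/7 = 1 + m/7 + m*(-19 + m)/(7*(15 + m)))
b(O) = -22 (b(O) = -4 - 18 = -22)
(b(n(-2, -2)) + h(10))*(-475 + 436) = (-22 + (105 + 2*10² + 3*10)/(7*(15 + 10)))*(-475 + 436) = (-22 + (⅐)*(105 + 2*100 + 30)/25)*(-39) = (-22 + (⅐)*(1/25)*(105 + 200 + 30))*(-39) = (-22 + (⅐)*(1/25)*335)*(-39) = (-22 + 67/35)*(-39) = -703/35*(-39) = 27417/35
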